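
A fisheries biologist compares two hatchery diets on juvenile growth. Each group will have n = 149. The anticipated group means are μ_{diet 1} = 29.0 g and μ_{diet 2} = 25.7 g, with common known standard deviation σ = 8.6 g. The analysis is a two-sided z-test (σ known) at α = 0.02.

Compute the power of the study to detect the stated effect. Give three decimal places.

Standardized effect: d = |μ_{diet 1} − μ_{diet 2}| / σ = |29.0 − 25.7| / 8.6 = 0.3837
Noncentrality parameter: δ = d·√(n/2) = 0.3837 × √(149/2) = 3.3120
Two-sided α = 0.02 → critical value z_{0.01} = 2.326.
Power = Φ(δ − 2.326) + Φ(−δ − 2.326) = Φ(0.986) + Φ(-5.638) = 0.8379 + 0.0000 = 0.8379.

Power ≈ 0.838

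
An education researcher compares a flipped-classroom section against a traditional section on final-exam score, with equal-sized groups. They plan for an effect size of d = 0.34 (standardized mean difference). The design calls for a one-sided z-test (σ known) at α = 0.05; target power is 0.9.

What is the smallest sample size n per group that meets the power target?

n = 149 per group

Set Φ(δ − 1.645) = 0.9; then δ − 1.645 = Φ⁻¹(0.9) = 1.282, giving δ = 2.926.
δ = d·√(n/2) ⇒ n = 2(δ/d)² = 2 × (2.926 / 0.34)² = 148.16.
Rounding up, n = 149 per group.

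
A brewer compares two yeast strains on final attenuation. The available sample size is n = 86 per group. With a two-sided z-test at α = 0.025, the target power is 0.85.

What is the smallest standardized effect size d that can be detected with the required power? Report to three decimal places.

Need Φ(δ − 2.241) = 0.85, so δ = 2.241 + 1.036 = 3.278.
(Lower-tail contribution to power is negligible for δ > 0.)
δ = d·√(n/2) ⇒ d = δ/√(n/2) = 3.278/√(86/2) = 0.4999.

d ≈ 0.500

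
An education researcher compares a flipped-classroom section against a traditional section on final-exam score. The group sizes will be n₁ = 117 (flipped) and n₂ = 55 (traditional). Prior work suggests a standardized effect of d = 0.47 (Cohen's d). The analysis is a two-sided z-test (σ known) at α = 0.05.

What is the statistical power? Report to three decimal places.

Power ≈ 0.820

Noncentrality parameter: δ = d / √(1/n₁ + 1/n₂) = 0.47 / √(1/117 + 1/55) = 2.8748
Two-sided α = 0.05 → critical value z_{0.025} = 1.960.
Power = Φ(δ − 1.960) + Φ(−δ − 1.960) = Φ(0.915) + Φ(-4.835) = 0.8199 + 0.0000 = 0.8199.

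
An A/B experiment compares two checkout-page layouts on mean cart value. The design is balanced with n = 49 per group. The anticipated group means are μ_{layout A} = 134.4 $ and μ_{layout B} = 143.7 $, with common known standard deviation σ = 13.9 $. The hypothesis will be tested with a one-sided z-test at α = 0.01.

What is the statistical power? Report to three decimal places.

Power ≈ 0.838

Standardized effect: d = |μ_{layout A} − μ_{layout B}| / σ = |134.4 − 143.7| / 13.9 = 0.6691
Noncentrality parameter: λ = d·√(n/2) = 0.6691 × √(49/2) = 3.3117
One-sided α = 0.01 → critical value z_{0.01} = 2.326.
Power = P(Z > 2.326 − λ) = Φ(0.985) = 0.8378.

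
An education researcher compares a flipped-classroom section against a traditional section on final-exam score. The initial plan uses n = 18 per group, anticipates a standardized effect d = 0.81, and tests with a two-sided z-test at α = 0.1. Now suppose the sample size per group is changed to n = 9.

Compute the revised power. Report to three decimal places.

With n = 9 per group: δ = d·√(n/2) = 0.81 × √(9/2) = 1.7183. Critical value z_{0.05} = 1.645.
Revised power = Φ(δ − 1.645) + Φ(−δ − 1.645) = Φ(0.073) + Φ(-3.363) = 0.5293 + 0.0004 = 0.5296.

Power ≈ 0.530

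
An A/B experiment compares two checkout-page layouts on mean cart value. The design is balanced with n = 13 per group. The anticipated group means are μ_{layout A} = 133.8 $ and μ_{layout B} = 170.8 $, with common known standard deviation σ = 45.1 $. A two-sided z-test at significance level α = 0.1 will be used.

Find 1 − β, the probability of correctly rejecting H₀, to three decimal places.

Standardized effect: d = |μ_{layout A} − μ_{layout B}| / σ = |133.8 − 170.8| / 45.1 = 0.8204
Noncentrality parameter: δ = d·√(n/2) = 0.8204 × √(13/2) = 2.0916
Two-sided α = 0.1 → critical value z_{0.05} = 1.645.
Power = Φ(δ − 1.645) + Φ(−δ − 1.645) = Φ(0.447) + Φ(-3.736) = 0.6725 + 0.0001 = 0.6726.

Power ≈ 0.673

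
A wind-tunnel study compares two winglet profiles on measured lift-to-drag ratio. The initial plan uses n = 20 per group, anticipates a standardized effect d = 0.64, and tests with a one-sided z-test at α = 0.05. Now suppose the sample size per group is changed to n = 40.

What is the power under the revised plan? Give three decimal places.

Power ≈ 0.888

With n = 40 per group: δ = d·√(n/2) = 0.64 × √(40/2) = 2.8622. Critical value z_{0.05} = 1.645.
Revised power = Φ(δ − 1.645) = Φ(1.217) = 0.8883.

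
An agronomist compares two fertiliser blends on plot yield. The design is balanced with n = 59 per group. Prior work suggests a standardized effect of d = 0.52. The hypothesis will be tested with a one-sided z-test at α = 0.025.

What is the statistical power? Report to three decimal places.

Power ≈ 0.806

Noncentrality parameter: δ = d·√(n/2) = 0.52 × √(59/2) = 2.8243
One-sided α = 0.025 → critical value z_{0.025} = 1.960.
Power = P(Z > 1.960 − δ) = Φ(0.864) = 0.8063.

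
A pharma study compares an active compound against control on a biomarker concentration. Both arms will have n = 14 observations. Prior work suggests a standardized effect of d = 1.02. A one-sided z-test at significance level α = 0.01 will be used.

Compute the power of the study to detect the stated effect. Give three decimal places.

Power ≈ 0.645

Noncentrality parameter: δ = d·√(n/2) = 1.02 × √(14/2) = 2.6987
Critical value for a one-sided test at α = 0.01: z_α = 2.326.
Power = Φ(δ − 2.326) = Φ(0.372) = 0.6452.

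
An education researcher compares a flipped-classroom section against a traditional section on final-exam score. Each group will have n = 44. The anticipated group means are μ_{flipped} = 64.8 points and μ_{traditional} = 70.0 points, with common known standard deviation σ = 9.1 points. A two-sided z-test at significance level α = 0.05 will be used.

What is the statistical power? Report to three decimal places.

Power ≈ 0.764

Standardized effect: d = |μ_{flipped} − μ_{traditional}| / σ = |64.8 − 70.0| / 9.1 = 0.5714
Noncentrality parameter: δ = d·√(n/2) = 0.5714 × √(44/2) = 2.6802
Critical value for a two-sided test at α = 0.05: z_{α/2} = 1.960.
Power = Φ(δ − 1.960) + Φ(−δ − 1.960) = Φ(0.720) + Φ(-4.640) = 0.7643 + 0.0000 = 0.7643.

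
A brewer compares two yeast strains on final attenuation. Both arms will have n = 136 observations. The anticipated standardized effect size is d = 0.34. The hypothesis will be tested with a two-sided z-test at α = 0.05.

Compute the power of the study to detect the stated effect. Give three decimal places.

Power ≈ 0.801

Noncentrality parameter: δ = d·√(n/2) = 0.34 × √(136/2) = 2.8037
Critical value for a two-sided test at α = 0.05: z_{α/2} = 1.960.
Power = Φ(δ − 1.960) + Φ(−δ − 1.960) = Φ(0.844) + Φ(-4.764) = 0.8006 + 0.0000 = 0.8006.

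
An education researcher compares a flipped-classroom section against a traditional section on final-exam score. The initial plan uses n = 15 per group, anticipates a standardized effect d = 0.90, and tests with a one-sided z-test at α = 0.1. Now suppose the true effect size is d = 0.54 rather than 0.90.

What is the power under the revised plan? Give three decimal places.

With d = 0.54: δ = d·√(n/2) = 0.54 × √(15/2) = 1.4789. Critical value z_{0.1} = 1.282.
Revised power = Φ(δ − 1.282) = Φ(0.197) = 0.5782.

Power ≈ 0.578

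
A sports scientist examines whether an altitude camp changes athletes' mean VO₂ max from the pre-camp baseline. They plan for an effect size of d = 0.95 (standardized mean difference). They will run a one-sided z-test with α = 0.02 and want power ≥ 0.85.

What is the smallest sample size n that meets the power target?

Set Φ(δ − 2.054) = 0.85; then δ − 2.054 = Φ⁻¹(0.85) = 1.036, giving δ = 3.090.
δ = d·√n ⇒ n = (δ/d)² = (3.090 / 0.95)² = 10.58.
Rounding up, n = 11.

n = 11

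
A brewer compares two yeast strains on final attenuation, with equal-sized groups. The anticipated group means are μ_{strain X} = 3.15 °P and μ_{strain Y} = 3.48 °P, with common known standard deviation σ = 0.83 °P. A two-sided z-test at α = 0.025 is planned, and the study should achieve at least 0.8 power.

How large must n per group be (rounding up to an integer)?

Standardized effect: d = |μ_{strain X} − μ_{strain Y}| / σ = |3.15 − 3.48| / 0.83 = 0.3976
Set Φ(δ − 2.241) = 0.8; then δ − 2.241 = Φ⁻¹(0.8) = 0.842, giving δ = 3.083.
(Ignoring the negligible lower-tail rejection probability gives the usual closed-form inversion.)
δ = d·√(n/2) ⇒ n = 2(δ/d)² = 2 × (3.083 / 0.3976)² = 120.26.
Round up to the next whole unit.

n = 121 per group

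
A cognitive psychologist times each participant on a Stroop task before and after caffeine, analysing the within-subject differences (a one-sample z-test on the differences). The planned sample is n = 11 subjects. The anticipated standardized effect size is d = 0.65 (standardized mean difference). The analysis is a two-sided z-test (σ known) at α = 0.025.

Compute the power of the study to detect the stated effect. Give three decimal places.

Noncentrality parameter: λ = d·√n = 0.65 × √11 = 2.1558
Two-sided α = 0.025 → critical value z_{0.0125} = 2.241.
Power = Φ(λ − 2.241) + Φ(−λ − 2.241) = Φ(-0.086) + Φ(-4.397) = 0.4659 + 0.0000 = 0.4659.

Power ≈ 0.466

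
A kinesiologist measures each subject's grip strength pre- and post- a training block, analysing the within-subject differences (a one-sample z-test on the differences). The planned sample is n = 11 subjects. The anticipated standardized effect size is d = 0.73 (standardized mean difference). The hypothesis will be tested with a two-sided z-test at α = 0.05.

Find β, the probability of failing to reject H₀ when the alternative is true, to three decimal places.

Noncentrality parameter: δ = d·√n = 0.73 × √11 = 2.4211
Critical value for a two-sided test at α = 0.05: z_{α/2} = 1.960.
Power = Φ(δ − 1.960) + Φ(−δ − 1.960) = Φ(0.461) + Φ(-4.381) = 0.6777 + 0.0000 = 0.6777.
Type II error: β = 1 − power = 1 − 0.6777 = 0.3223.

β ≈ 0.322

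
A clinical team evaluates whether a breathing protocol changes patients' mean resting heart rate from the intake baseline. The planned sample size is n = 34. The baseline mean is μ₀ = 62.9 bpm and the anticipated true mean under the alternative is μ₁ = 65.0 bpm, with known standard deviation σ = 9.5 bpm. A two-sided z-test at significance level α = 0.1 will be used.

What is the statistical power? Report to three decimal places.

Power ≈ 0.363

Standardized effect: d = |μ₁ − μ₀| / σ = |65.0 − 62.9| / 9.5 = 0.2211
Noncentrality parameter: δ = d·√n = 0.2211 × √34 = 1.2889
Two-sided α = 0.1 → critical value z_{0.05} = 1.645.
Power = Φ(δ − 1.645) + Φ(−δ − 1.645) = Φ(-0.356) + Φ(-2.934) = 0.3610 + 0.0017 = 0.3626.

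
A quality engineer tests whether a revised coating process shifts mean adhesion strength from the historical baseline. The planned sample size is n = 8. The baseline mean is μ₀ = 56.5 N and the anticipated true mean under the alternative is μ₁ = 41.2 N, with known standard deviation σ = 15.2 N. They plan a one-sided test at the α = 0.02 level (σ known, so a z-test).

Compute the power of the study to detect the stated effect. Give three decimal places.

Power ≈ 0.786

Standardized effect: d = |μ₁ − μ₀| / σ = |41.2 − 56.5| / 15.2 = 1.0066
Noncentrality parameter: δ = d·√n = 1.0066 × √8 = 2.8470
Critical value for a one-sided test at α = 0.02: z_α = 2.054.
Power = Φ(δ − 2.054) = Φ(0.793) = 0.7862.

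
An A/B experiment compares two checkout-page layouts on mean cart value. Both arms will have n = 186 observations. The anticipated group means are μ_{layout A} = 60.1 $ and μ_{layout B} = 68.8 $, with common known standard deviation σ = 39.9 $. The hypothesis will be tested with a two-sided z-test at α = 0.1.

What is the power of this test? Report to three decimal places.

Standardized effect: d = |μ_{layout A} − μ_{layout B}| / σ = |60.1 − 68.8| / 39.9 = 0.2180
Noncentrality parameter: δ = d·√(n/2) = 0.2180 × √(186/2) = 2.1028
Critical value for a two-sided test at α = 0.1: z_{α/2} = 1.645.
Power = Φ(δ − 1.645) + Φ(−δ − 1.645) = Φ(0.458) + Φ(-3.748) = 0.6765 + 0.0001 = 0.6766.

Power ≈ 0.677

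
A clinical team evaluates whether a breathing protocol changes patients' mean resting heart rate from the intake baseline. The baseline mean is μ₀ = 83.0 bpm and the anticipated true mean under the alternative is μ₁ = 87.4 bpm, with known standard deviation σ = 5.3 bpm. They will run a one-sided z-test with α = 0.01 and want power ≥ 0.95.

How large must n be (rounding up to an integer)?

Standardized effect: d = |μ₁ − μ₀| / σ = |87.4 − 83.0| / 5.3 = 0.8302
For power 0.95 need Φ(δ − z_{0.01}) = 0.95, so δ = z_{0.01} + z_{0.05} = 2.326 + 1.645 = 3.971.
δ = d·√n ⇒ n = (δ/d)² = (3.971 / 0.8302)² = 22.88.
Round up to the next whole unit.

n = 23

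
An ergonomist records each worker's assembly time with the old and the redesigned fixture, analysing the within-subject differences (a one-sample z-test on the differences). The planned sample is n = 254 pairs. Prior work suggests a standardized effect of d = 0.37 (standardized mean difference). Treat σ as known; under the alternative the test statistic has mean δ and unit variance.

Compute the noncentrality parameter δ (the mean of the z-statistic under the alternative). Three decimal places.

δ ≈ 5.897

δ = d·√n = 0.37 × √254 = 5.8968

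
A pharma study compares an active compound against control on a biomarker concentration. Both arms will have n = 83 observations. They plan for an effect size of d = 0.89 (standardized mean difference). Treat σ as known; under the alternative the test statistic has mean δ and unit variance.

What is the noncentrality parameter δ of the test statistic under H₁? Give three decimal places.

The noncentrality parameter scales effect size by the design's sample-size factor: δ = d·√(n/2) = 0.89 × √(83/2) = 5.7334

δ ≈ 5.733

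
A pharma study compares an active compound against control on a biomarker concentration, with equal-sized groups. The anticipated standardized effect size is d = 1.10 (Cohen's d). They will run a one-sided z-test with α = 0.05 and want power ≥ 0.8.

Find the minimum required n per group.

n = 11 per group

Set Φ(δ − 1.645) = 0.8; then δ − 1.645 = Φ⁻¹(0.8) = 0.842, giving δ = 2.486.
δ = d·√(n/2) ⇒ n = 2(δ/d)² = 2 × (2.486 / 1.10)² = 10.22.
Rounding up, n = 11 per group.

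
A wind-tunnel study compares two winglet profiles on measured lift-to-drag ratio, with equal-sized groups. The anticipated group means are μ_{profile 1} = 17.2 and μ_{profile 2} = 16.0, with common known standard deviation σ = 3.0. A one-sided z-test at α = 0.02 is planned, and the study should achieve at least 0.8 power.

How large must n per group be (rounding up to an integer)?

n = 105 per group

Standardized effect: d = |μ_{profile 1} − μ_{profile 2}| / σ = |17.2 − 16.0| / 3.0 = 0.4000
For power 0.8 need Φ(δ − z_{0.02}) = 0.8, so δ = z_{0.02} + z_{0.20} = 2.054 + 0.842 = 2.895.
δ = d·√(n/2) ⇒ n = 2(δ/d)² = 2 × (2.895 / 0.4000)² = 104.79.
Round up to the next whole unit.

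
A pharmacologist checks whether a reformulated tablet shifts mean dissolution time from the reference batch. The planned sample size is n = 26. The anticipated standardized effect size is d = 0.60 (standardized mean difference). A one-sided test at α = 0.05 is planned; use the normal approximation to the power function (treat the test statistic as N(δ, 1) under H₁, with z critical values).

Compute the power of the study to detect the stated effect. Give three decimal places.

Noncentrality parameter: δ = d·√n = 0.60 × √26 = 3.0594
One-sided α = 0.05 → critical value z_{0.05} = 1.645.
Power = P(Z > 1.645 − δ) = Φ(1.415) = 0.9214.

Power ≈ 0.921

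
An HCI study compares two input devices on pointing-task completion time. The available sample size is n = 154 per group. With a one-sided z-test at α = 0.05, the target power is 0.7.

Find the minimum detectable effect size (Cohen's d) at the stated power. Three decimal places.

Required noncentrality: δ = z_{0.05} + z_{0.30} = 1.645 + 0.524 = 2.169.
δ = d·√(n/2) ⇒ d = δ/√(n/2) = 2.169/√(154/2) = 0.2472.

d ≈ 0.247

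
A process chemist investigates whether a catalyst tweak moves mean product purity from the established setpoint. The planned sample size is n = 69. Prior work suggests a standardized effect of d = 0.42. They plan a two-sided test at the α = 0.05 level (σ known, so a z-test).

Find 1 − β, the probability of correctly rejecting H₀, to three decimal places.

Power ≈ 0.937

Noncentrality parameter: δ = d·√n = 0.42 × √69 = 3.4888
Two-sided α = 0.05 → critical value z_{0.025} = 1.960.
Power = Φ(δ − 1.960) + Φ(−δ − 1.960) = Φ(1.529) + Φ(-5.449) = 0.9368 + 0.0000 = 0.9368.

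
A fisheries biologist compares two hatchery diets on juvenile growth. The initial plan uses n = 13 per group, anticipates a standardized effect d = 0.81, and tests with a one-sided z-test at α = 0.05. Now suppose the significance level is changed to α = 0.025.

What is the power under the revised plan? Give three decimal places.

Power ≈ 0.542

δ = d·√(n/2) = 0.81 × √(13/2) = 2.0651 (unchanged). New critical value: z_{0.025} = 1.960.
Revised power = Φ(δ − 1.960) = Φ(0.105) = 0.5419.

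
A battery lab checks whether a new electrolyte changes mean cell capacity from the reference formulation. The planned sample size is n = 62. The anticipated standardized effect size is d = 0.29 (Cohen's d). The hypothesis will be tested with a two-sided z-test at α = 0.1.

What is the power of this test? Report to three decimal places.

Power ≈ 0.739

Noncentrality parameter: δ = d·√n = 0.29 × √62 = 2.2835
Two-sided α = 0.1 → critical value z_{0.05} = 1.645.
Power = Φ(δ − 1.645) + Φ(−δ − 1.645) = Φ(0.639) + Φ(-3.928) = 0.7385 + 0.0000 = 0.7385.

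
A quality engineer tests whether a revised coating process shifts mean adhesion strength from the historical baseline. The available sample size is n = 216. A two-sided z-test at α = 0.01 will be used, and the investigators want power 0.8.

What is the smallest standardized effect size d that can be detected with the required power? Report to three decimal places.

d ≈ 0.233

Required noncentrality: δ = z_{0.005} + z_{0.20} = 2.576 + 0.842 = 3.417.
(The second rejection-region term Φ(−δ − z_{α/2}) is negligible and dropped.)
δ = d·√n ⇒ d = δ/√n = 3.417/√216 = 0.2325.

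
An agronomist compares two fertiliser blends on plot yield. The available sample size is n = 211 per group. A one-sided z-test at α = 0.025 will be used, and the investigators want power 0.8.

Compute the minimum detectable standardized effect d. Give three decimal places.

d ≈ 0.273

Need Φ(δ − 1.960) = 0.8, so δ = 1.960 + 0.842 = 2.802.
δ = d·√(n/2) ⇒ d = δ/√(n/2) = 2.802/√(211/2) = 0.2728.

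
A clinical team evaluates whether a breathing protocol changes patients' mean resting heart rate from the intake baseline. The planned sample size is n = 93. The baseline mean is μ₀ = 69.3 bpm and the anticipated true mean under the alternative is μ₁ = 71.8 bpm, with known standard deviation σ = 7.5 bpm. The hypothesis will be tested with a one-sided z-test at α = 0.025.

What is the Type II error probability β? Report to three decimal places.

β ≈ 0.105

Standardized effect: d = |μ₁ − μ₀| / σ = |71.8 − 69.3| / 7.5 = 0.3333
Noncentrality parameter: δ = d·√n = 0.3333 × √93 = 3.2146
One-sided α = 0.025 → critical value z_{0.025} = 1.960.
Power = Φ(δ − 1.960) = Φ(1.255) = 0.8952.
Type II error: β = 1 − power = 1 − 0.8952 = 0.1048.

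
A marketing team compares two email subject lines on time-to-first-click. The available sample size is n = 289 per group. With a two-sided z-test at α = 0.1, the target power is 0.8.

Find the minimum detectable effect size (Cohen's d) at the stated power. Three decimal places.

d ≈ 0.207

Need Φ(δ − 1.645) = 0.8, so δ = 1.645 + 0.842 = 2.486.
(The second rejection-region term Φ(−δ − z_{α/2}) is negligible and dropped.)
δ = d·√(n/2) ⇒ d = δ/√(n/2) = 2.486/√(289/2) = 0.2068.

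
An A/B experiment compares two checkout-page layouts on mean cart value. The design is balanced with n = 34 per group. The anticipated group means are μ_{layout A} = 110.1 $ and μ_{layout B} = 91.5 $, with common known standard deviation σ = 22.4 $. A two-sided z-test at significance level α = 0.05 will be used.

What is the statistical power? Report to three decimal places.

Standardized effect: d = |μ_{layout A} − μ_{layout B}| / σ = |110.1 − 91.5| / 22.4 = 0.8304
Noncentrality parameter: λ = d·√(n/2) = 0.8304 × √(34/2) = 3.4237
Two-sided α = 0.05 → critical value z_{0.025} = 1.960.
Power = Φ(λ − 1.960) + Φ(−λ − 1.960) = Φ(1.464) + Φ(-5.384) = 0.9284 + 0.0000 = 0.9284.

Power ≈ 0.928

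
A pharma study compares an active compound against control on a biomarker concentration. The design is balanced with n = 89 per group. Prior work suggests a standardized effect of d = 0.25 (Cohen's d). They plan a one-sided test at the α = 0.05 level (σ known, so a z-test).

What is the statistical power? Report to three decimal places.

Power ≈ 0.509

Noncentrality parameter: δ = d·√(n/2) = 0.25 × √(89/2) = 1.6677
Critical value for a one-sided test at α = 0.05: z_α = 1.645.
Power = P(Z > 1.645 − δ) = Φ(0.023) = 0.5091.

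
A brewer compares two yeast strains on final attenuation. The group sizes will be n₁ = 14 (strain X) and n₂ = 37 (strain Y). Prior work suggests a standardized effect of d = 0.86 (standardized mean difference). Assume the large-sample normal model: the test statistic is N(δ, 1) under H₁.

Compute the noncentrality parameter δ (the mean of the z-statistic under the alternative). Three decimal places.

δ ≈ 2.741

The noncentrality parameter scales effect size by the design's sample-size factor: δ = d / √(1/n₁ + 1/n₂) = 0.86 / √(1/14 + 1/37) = 2.7408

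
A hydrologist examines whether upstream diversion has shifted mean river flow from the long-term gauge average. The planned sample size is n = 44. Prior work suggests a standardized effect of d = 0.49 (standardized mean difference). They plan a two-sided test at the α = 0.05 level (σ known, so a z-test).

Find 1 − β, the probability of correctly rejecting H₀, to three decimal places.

Noncentrality parameter: δ = d·√n = 0.49 × √44 = 3.2503
Two-sided α = 0.05 → critical value z_{0.025} = 1.960.
Power = Φ(δ − 1.960) + Φ(−δ − 1.960) = Φ(1.290) + Φ(-5.210) = 0.9015 + 0.0000 = 0.9015.

Power ≈ 0.902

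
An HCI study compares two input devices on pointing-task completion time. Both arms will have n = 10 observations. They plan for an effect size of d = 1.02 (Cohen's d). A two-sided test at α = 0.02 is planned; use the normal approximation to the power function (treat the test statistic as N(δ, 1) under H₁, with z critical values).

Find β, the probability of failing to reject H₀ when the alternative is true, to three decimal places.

Noncentrality parameter: δ = d·√(n/2) = 1.02 × √(10/2) = 2.2808
Two-sided α = 0.02 → critical value z_{0.01} = 2.326.
Power = Φ(δ − 2.326) + Φ(−δ − 2.326) = Φ(-0.046) + Φ(-4.607) = 0.4818 + 0.0000 = 0.4818.
Type II error: β = 1 − power = 1 − 0.4818 = 0.5182.

β ≈ 0.518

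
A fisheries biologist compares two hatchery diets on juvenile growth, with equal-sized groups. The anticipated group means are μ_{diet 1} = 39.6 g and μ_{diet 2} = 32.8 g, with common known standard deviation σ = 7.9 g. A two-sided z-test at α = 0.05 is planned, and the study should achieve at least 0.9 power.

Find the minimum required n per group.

Standardized effect: d = |μ_{diet 1} − μ_{diet 2}| / σ = |39.6 − 32.8| / 7.9 = 0.8608
Set Φ(δ − 1.960) = 0.9; then δ − 1.960 = Φ⁻¹(0.9) = 1.282, giving δ = 3.242.
(For δ > 0 the lower-tail rejection region contributes negligibly to power, so the one-term inversion is standard.)
δ = d·√(n/2) ⇒ n = 2(δ/d)² = 2 × (3.242 / 0.8608)² = 28.36.
Rounding up, n = 29 per group.

n = 29 per group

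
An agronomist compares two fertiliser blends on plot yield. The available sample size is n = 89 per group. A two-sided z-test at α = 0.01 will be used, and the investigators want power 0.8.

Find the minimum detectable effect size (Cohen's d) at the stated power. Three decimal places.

d ≈ 0.512

Need Φ(δ − 2.576) = 0.8, so δ = 2.576 + 0.842 = 3.417.
(Lower-tail contribution to power is negligible for δ > 0.)
δ = d·√(n/2) ⇒ d = δ/√(n/2) = 3.417/√(89/2) = 0.5123.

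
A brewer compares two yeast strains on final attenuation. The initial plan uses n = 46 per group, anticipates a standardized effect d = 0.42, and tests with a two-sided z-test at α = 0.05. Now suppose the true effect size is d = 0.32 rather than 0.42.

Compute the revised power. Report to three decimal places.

Power ≈ 0.336

With d = 0.32: δ = d·√(n/2) = 0.32 × √(46/2) = 1.5347. Critical value z_{0.025} = 1.960.
Revised power = Φ(δ − 1.960) + Φ(−δ − 1.960) = Φ(-0.425) + Φ(-3.495) = 0.3353 + 0.0002 = 0.3355.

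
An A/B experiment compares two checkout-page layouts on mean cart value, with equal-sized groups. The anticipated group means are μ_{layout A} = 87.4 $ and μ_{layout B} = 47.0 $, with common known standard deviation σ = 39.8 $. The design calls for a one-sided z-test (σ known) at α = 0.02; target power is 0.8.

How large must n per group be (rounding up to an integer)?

n = 17 per group

Standardized effect: d = |μ_{layout A} − μ_{layout B}| / σ = |87.4 − 47.0| / 39.8 = 1.0151
For power 0.8 need Φ(δ − z_{0.02}) = 0.8, so δ = z_{0.02} + z_{0.20} = 2.054 + 0.842 = 2.895.
δ = d·√(n/2) ⇒ n = 2(δ/d)² = 2 × (2.895 / 1.0151)² = 16.27.
Round up to the next whole unit.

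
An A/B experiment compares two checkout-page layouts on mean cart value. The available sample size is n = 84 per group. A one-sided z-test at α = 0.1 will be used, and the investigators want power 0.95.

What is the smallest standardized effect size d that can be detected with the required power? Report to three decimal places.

d ≈ 0.452

Need Φ(δ − 1.282) = 0.95, so δ = 1.282 + 1.645 = 2.926.
δ = d·√(n/2) ⇒ d = δ/√(n/2) = 2.926/√(84/2) = 0.4516.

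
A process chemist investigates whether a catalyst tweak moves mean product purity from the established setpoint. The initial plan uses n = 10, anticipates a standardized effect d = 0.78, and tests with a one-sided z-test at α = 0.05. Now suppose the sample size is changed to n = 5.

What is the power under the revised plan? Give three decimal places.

With n = 5: δ = d·√n = 0.78 × √5 = 1.7441. Critical value z_{0.05} = 1.645.
Revised power = P(Z > 1.645 − δ) = Φ(0.099) = 0.5395.

Power ≈ 0.540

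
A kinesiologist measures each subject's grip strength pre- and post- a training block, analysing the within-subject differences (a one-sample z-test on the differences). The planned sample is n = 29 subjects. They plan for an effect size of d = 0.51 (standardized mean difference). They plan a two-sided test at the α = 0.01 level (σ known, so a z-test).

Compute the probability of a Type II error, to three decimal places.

β ≈ 0.432

Noncentrality parameter: δ = d·√n = 0.51 × √29 = 2.7464
Critical value for a two-sided test at α = 0.01: z_{α/2} = 2.576.
Power = Φ(δ − 2.576) + Φ(−δ − 2.576) = Φ(0.171) + Φ(-5.322) = 0.5677 + 0.0000 = 0.5677.
Type II error: β = 1 − power = 1 − 0.5677 = 0.4323.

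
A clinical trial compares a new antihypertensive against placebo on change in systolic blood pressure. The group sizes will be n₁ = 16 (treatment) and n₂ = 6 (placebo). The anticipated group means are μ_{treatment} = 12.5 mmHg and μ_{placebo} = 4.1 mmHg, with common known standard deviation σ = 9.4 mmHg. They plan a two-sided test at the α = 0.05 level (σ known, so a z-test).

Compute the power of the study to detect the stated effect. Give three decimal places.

Standardized effect: d = |μ_{treatment} − μ_{placebo}| / σ = |12.5 − 4.1| / 9.4 = 0.8936
Noncentrality parameter: δ = d / √(1/n₁ + 1/n₂) = 0.8936 / √(1/16 + 1/6) = 1.8667
Critical value for a two-sided test at α = 0.05: z_{α/2} = 1.960.
Power = Φ(δ − 1.960) + Φ(−δ − 1.960) = Φ(-0.093) + Φ(-3.827) = 0.4628 + 0.0001 = 0.4629.

Power ≈ 0.463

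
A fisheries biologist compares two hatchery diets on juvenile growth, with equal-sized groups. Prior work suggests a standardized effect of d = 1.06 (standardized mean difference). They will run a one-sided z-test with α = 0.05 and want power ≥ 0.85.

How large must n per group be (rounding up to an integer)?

n = 13 per group

Set Φ(δ − 1.645) = 0.85; then δ − 1.645 = Φ⁻¹(0.85) = 1.036, giving δ = 2.681.
δ = d·√(n/2) ⇒ n = 2(δ/d)² = 2 × (2.681 / 1.06)² = 12.80.
Round up to the next whole unit.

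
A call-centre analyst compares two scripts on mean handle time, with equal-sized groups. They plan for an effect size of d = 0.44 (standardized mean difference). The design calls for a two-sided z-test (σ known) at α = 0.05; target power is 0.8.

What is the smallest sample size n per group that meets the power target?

n = 82 per group

For power 0.8 need Φ(δ − z_{0.025}) = 0.8, so δ = z_{0.025} + z_{0.20} = 1.960 + 0.842 = 2.802.
(The Φ(−δ − z_{α/2}) term is vanishingly small for δ > 0 and is dropped in the standard sample-size formula.)
δ = d·√(n/2) ⇒ n = 2(δ/d)² = 2 × (2.802 / 0.44)² = 81.08.
Round up to the next whole unit.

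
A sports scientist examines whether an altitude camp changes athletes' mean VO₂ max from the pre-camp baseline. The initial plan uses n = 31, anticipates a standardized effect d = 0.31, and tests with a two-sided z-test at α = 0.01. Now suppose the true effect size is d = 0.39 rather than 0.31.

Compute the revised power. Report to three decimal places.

With d = 0.39: δ = d·√n = 0.39 × √31 = 2.1714. Critical value z_{0.005} = 2.576.
Revised power = Φ(δ − 2.576) + Φ(−δ − 2.576) = Φ(-0.404) + Φ(-4.747) = 0.3430 + 0.0000 = 0.3430.

Power ≈ 0.343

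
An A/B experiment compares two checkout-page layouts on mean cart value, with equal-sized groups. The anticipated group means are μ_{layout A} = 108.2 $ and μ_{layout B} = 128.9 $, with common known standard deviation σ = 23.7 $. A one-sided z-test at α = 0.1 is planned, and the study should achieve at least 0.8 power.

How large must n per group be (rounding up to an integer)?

n = 12 per group

Standardized effect: d = |μ_{layout A} − μ_{layout B}| / σ = |108.2 − 128.9| / 23.7 = 0.8734
For power 0.8 need Φ(δ − z_{0.1}) = 0.8, so δ = z_{0.1} + z_{0.20} = 1.282 + 0.842 = 2.123.
δ = d·√(n/2) ⇒ n = 2(δ/d)² = 2 × (2.123 / 0.8734)² = 11.82.
Rounding up, n = 12 per group.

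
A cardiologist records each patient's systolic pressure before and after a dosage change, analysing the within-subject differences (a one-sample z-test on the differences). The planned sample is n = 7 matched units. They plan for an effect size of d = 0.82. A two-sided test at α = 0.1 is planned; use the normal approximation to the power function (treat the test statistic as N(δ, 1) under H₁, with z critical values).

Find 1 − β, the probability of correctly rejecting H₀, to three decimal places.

Power ≈ 0.700

Noncentrality parameter: δ = d·√n = 0.82 × √7 = 2.1695
Two-sided α = 0.1 → critical value z_{0.05} = 1.645.
Power = Φ(δ − 1.645) + Φ(−δ − 1.645) = Φ(0.525) + Φ(-3.814) = 0.7001 + 0.0001 = 0.7002.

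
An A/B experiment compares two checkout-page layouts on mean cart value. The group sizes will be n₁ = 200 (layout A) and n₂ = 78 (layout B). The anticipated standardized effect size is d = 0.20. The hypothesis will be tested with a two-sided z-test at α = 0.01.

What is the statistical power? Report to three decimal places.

Power ≈ 0.141

Noncentrality parameter: δ = d / √(1/n₁ + 1/n₂) = 0.20 / √(1/200 + 1/78) = 1.4982
Two-sided α = 0.01 → critical value z_{0.005} = 2.576.
Power = Φ(δ − 2.576) + Φ(−δ − 2.576) = Φ(-1.078) + Φ(-4.074) = 0.1406 + 0.0000 = 0.1406.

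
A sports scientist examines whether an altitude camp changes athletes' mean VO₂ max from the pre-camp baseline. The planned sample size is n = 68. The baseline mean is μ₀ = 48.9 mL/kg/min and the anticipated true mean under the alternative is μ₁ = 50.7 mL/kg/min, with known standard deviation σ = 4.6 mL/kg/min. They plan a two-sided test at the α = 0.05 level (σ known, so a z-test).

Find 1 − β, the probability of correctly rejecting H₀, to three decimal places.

Power ≈ 0.897

Standardized effect: d = |μ₁ − μ₀| / σ = |50.7 − 48.9| / 4.6 = 0.3913
Noncentrality parameter: δ = d·√n = 0.3913 × √68 = 3.2268
Critical value for a two-sided test at α = 0.05: z_{α/2} = 1.960.
Power = Φ(δ − 1.960) + Φ(−δ − 1.960) = Φ(1.267) + Φ(-5.187) = 0.8974 + 0.0000 = 0.8974.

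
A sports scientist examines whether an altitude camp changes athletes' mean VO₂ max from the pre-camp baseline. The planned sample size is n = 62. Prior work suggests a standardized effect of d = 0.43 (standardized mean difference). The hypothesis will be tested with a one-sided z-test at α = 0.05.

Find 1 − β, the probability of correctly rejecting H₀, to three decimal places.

Noncentrality parameter: λ = d·√n = 0.43 × √62 = 3.3858
One-sided α = 0.05 → critical value z_{0.05} = 1.645.
Power = P(Z > 1.645 − λ) = Φ(1.741) = 0.9592.

Power ≈ 0.959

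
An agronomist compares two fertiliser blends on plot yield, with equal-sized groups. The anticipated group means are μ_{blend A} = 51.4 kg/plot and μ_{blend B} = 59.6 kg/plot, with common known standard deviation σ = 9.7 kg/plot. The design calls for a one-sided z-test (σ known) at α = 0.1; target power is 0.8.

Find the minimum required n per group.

Standardized effect: d = |μ_{blend A} − μ_{blend B}| / σ = |51.4 − 59.6| / 9.7 = 0.8454
Set Φ(δ − 1.282) = 0.8; then δ − 1.282 = Φ⁻¹(0.8) = 0.842, giving δ = 2.123.
δ = d·√(n/2) ⇒ n = 2(δ/d)² = 2 × (2.123 / 0.8454)² = 12.62.
Rounding up, n = 13 per group.

n = 13 per group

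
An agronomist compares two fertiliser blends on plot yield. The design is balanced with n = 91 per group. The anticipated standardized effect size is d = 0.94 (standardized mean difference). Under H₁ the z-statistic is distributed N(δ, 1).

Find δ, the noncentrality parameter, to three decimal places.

δ ≈ 6.341

δ = d·√(n/2) = 0.94 × √(91/2) = 6.3406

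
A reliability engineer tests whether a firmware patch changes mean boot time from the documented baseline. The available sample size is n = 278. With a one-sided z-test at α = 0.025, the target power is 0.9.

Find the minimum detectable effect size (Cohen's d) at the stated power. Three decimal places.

Need Φ(δ − 1.960) = 0.9, so δ = 1.960 + 1.282 = 3.242.
δ = d·√n ⇒ d = δ/√n = 3.242/√278 = 0.1944.

d ≈ 0.194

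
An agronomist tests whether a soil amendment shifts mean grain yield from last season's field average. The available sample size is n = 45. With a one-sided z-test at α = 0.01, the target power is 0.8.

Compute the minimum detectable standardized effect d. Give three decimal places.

Need Φ(δ − 2.326) = 0.8, so δ = 2.326 + 0.842 = 3.168.
δ = d·√n ⇒ d = δ/√n = 3.168/√45 = 0.4723.

d ≈ 0.472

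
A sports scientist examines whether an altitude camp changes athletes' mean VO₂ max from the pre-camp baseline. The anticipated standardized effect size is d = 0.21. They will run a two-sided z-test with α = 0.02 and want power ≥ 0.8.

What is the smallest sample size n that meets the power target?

n = 228

Set Φ(δ − 2.326) = 0.8; then δ − 2.326 = Φ⁻¹(0.8) = 0.842, giving δ = 3.168.
(The Φ(−δ − z_{α/2}) term is vanishingly small for δ > 0 and is dropped in the standard sample-size formula.)
δ = d·√n ⇒ n = (δ/d)² = (3.168 / 0.21)² = 227.57.
Rounding up, n = 228.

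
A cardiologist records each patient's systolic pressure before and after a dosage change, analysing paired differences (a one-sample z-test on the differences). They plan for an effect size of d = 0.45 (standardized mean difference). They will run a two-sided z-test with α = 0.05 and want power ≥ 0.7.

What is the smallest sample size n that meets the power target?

For power 0.7 need Φ(δ − z_{0.025}) = 0.7, so δ = z_{0.025} + z_{0.30} = 1.960 + 0.524 = 2.484.
(For δ > 0 the lower-tail rejection region contributes negligibly to power, so the one-term inversion is standard.)
δ = d·√n ⇒ n = (δ/d)² = (2.484 / 0.45)² = 30.48.
Round up to the next whole unit.

n = 31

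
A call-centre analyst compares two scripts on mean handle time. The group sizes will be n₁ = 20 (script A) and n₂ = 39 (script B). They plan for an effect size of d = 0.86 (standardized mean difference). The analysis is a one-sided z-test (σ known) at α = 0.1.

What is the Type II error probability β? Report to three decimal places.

β ≈ 0.032

Noncentrality parameter: δ = d / √(1/n₁ + 1/n₂) = 0.86 / √(1/20 + 1/39) = 3.1269
Critical value for a one-sided test at α = 0.1: z_α = 1.282.
Power = Φ(δ − 1.282) = Φ(1.845) = 0.9675.
Type II error: β = 1 − power = 1 − 0.9675 = 0.0325.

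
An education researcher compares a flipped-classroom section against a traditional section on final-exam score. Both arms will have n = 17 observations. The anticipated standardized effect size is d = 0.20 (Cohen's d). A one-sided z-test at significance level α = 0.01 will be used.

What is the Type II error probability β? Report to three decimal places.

β ≈ 0.959

Noncentrality parameter: δ = d·√(n/2) = 0.20 × √(17/2) = 0.5831
One-sided α = 0.01 → critical value z_{0.01} = 2.326.
Power = Φ(δ − 2.326) = Φ(-1.743) = 0.0406.
Type II error: β = 1 − power = 1 − 0.0406 = 0.9594.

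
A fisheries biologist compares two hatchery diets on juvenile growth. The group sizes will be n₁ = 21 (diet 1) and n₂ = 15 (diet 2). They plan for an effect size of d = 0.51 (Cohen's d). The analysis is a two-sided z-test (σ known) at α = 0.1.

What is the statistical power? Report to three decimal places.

Power ≈ 0.447

Noncentrality parameter: δ = d / √(1/n₁ + 1/n₂) = 0.51 / √(1/21 + 1/15) = 1.5086
Two-sided α = 0.1 → critical value z_{0.05} = 1.645.
Power = Φ(δ − 1.645) + Φ(−δ − 1.645) = Φ(-0.136) + Φ(-3.153) = 0.4458 + 0.0008 = 0.4466.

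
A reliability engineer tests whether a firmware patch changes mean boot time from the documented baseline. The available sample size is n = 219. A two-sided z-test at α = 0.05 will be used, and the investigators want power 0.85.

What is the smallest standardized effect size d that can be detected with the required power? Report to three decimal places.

d ≈ 0.202

Required noncentrality: δ = z_{0.025} + z_{0.15} = 1.960 + 1.036 = 2.996.
(Lower-tail contribution to power is negligible for δ > 0.)
δ = d·√n ⇒ d = δ/√n = 2.996/√219 = 0.2025.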